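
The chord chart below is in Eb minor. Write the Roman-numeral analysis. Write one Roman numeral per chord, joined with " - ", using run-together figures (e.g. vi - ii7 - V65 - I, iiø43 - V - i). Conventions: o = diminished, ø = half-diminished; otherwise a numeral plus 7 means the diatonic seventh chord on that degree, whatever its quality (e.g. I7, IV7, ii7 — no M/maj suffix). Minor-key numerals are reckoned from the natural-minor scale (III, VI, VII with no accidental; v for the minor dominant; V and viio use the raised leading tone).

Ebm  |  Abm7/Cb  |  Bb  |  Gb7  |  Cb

i - iv65 - V - V7/VI - VI

Ebm: minor triad on Eb = scale degree 1 → i.
Abm7/Cb has root Ab, degree 4 in Eb minor, so iv65.
Bb has root Bb, degree 5 in Eb minor, so V.
Gb7: chromatic; Gb is V of VI, so V7/VI.
Cb: major triad on Cb = scale degree 6 → VI.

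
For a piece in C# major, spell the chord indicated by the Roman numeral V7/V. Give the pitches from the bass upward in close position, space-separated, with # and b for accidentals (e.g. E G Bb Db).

The slash means an applied dominant: we want the dominant of V. In C# major, V is G# major, and its dominant is built on D#.
Building a dominant seventh chord on D# gives D#-F##-A#-C#.

D# F## A# C#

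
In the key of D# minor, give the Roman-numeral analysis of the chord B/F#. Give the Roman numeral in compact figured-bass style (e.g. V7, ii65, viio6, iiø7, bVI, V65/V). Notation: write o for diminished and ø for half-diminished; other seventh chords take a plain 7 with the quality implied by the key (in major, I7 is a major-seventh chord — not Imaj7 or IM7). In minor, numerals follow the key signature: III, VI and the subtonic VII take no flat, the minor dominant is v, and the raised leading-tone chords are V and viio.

The pitches B-D#-F# form a major triad rooted on B.
B is scale degree 6 in D# minor, and a major triad on that degree is written VI.
With F# in the bass the chord is in second inversion, so the figured bass is 64.

VI64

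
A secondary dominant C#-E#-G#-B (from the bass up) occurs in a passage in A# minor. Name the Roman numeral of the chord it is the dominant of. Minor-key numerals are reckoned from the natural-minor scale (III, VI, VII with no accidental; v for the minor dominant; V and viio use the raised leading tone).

VI

The chord is a dominant seventh chord on C#.
A dominant resolves down a perfect fifth: C# → F#. In A# minor, F# is scale degree 6, i.e. VI.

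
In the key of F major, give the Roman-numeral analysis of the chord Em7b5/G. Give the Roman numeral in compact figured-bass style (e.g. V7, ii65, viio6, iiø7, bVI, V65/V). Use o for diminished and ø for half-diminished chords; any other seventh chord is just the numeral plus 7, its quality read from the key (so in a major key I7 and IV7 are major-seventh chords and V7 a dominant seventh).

The pitches E-G-Bb-D form a half-diminished seventh chord rooted on E.
In F major, E is the leading tone; the diatonic half-diminished seventh chord there is viiø7.
With G in the bass the chord is in first inversion, so the figured bass is 65.

viiø65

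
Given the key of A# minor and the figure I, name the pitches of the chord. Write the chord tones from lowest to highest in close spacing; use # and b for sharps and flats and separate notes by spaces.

Scale degree 1 in A# minor is A#; here the chord built on it is altered to a major triad. I is the major tonic (Picardy third), borrowed from the parallel major.
So the chord is A#-C##-E#, a major triad.

A# C## E#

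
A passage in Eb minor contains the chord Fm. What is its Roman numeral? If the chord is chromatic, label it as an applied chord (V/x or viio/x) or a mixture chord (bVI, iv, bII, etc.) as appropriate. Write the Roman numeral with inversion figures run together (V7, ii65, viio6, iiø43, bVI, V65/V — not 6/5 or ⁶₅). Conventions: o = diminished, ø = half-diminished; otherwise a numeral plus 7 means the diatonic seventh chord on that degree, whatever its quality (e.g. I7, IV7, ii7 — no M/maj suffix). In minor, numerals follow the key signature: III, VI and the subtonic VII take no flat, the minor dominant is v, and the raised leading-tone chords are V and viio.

ii

The pitches F-Ab-C form a minor triad rooted on F.
F is the second degree of Eb minor. This is the minor supertonic, borrowed from the parallel major (the Dorian ii).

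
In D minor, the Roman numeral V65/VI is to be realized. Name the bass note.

The applied chord V65/VI is rooted on F: F-A-C-Eb.
The figure 65 means first inversion — the third is in the bass.

A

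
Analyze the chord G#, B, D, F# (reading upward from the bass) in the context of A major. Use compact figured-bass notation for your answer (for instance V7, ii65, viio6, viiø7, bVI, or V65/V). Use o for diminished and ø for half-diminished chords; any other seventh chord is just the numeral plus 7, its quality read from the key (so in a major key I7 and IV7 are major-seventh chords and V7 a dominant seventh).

The pitches G#-B-D-F# form a half-diminished seventh chord rooted on G#.
G# is scale degree 7 in A major, and a half-diminished seventh chord on that degree is written viiø7.

viiø7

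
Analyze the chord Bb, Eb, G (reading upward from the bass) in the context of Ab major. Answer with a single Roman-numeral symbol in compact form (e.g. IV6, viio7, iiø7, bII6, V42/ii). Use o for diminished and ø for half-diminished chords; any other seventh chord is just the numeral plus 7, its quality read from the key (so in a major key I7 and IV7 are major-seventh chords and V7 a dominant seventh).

Stacked in thirds the chord is Eb-G-Bb: a major triad on Eb.
Eb is scale degree 5 in Ab major, and a major triad on that degree is written V.
With Bb in the bass the chord is in second inversion, so the figured bass is 64.

V64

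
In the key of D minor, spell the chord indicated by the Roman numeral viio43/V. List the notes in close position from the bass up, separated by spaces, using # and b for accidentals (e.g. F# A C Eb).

viio43/V is a secondary leading-tone chord. The target V is A in D minor; the applied chord is rooted a semitone below, on G#.
Building a fully diminished seventh chord on G# gives G#-B-D-F.
The figured bass 43 indicates second inversion, placing the fifth (D) in the bass: D-F-G#-B.

D F G# B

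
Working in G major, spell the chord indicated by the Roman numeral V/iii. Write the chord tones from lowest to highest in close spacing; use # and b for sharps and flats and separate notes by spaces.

The slash means an applied dominant: we want the dominant of iii. In G major, iii is B minor, and its dominant is built on F#.
Building a major triad on F# gives F#-A#-C#.

F# A# C#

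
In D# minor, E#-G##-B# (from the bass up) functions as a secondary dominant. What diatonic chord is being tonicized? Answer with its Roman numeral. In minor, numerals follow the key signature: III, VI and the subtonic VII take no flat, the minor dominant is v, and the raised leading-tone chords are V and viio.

The chord is a major triad on E#.
A dominant resolves down a perfect fifth: E# → A#. In D# minor, A# is scale degree 5, i.e. V.

V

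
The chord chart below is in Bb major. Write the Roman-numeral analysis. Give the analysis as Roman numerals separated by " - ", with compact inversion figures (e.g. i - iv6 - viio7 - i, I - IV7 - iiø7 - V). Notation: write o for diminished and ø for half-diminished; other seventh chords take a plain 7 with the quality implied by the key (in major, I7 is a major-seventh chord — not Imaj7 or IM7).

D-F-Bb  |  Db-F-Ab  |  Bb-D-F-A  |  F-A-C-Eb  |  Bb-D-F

I6 - bIII - I7 - V7 - I

D-F-Bb has root Bb, degree 1 in Bb major, so I6.
Db-F-Ab is non-diatonic — bIII, a mixture chord from Bb minor.
Bb-D-F-A has root Bb, degree 1 in Bb major, so I7.
F-A-C-Eb: dominant seventh chord on F = scale degree 5 → V7.
Bb-D-F: major triad on Bb = scale degree 1 → I.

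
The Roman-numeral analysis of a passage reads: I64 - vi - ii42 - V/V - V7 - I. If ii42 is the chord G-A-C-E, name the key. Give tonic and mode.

The chord Am7/G is a minor seventh chord rooted on A; its label is ii42.
ii42 on A implies A is the supertonic; that puts the tonic at G, and the lowercase numeral fits major mode.

G major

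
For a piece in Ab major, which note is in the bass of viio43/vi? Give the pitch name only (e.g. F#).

Bb

The applied chord viio43/vi is rooted on E: E-G-Bb-Db.
The figure 43 means second inversion — the fifth is in the bass.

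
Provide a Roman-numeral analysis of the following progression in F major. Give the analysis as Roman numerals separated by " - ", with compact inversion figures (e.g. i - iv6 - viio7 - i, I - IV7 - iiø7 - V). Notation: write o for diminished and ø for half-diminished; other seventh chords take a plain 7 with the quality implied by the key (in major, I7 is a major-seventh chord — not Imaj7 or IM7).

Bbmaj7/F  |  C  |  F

Bbmaj7/F: root Bb is the subdominant; major seventh chord there is IV43.
C: root C is the dominant; major triad there is V.
F has root F, degree 1 in F major, so I.

IV43 - V - I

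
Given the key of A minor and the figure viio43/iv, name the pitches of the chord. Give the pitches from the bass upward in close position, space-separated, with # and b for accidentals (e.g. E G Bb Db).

The slash marks an applied leading-tone chord: viio of iv. In A minor, iv is D, so the leading tone to it is C#, a half step below.
Building a fully diminished seventh chord on C# gives C#-E-G-Bb.
With the 43 figure the chord is in second inversion; from the bass G upward in close position it reads G-Bb-C#-E.

G Bb C# E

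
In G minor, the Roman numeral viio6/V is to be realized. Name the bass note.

E

The applied chord viio6/V is rooted on C#: C#-E-G.
The figure 6 means first inversion — the third is in the bass.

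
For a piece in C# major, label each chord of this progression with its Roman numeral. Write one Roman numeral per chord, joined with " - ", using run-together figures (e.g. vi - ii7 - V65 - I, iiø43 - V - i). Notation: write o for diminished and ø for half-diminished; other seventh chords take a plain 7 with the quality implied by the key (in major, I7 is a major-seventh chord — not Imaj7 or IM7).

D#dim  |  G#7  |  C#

D#dim is non-diatonic — iio, a mixture chord from C# minor.
G#7 has root G#, degree 5 in C# major, so V7.
C# has root C#, degree 1 in C# major, so I.

iio - V7 - I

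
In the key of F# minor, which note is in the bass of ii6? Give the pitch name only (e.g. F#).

ii in F# minor has root G#; the chord is G#-B-D#.
The figure 6 means first inversion — the third is in the bass.

B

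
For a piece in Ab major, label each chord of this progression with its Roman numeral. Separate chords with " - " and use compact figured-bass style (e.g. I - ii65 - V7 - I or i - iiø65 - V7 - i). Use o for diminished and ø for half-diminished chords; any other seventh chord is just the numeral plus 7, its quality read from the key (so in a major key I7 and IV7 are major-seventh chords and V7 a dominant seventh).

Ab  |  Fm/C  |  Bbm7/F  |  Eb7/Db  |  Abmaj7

Ab: major triad on Ab = scale degree 1 → I.
Fm/C: root F is the submediant; minor triad there is vi64.
Bbm7/F: root Bb is the supertonic; minor seventh chord there is ii43.
Eb7/Db: root Eb is the dominant; dominant seventh chord there is V42.
Abmaj7: major seventh chord on Ab = scale degree 1 → I7.

I - vi64 - ii43 - V42 - I7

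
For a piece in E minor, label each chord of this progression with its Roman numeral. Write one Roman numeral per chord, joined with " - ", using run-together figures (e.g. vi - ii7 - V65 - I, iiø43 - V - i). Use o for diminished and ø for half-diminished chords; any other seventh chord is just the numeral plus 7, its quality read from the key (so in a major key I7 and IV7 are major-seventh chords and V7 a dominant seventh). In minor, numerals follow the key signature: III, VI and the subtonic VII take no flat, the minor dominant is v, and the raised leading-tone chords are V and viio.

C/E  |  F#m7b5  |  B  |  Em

VI6 - iiø7 - V - i

C/E has root C, degree 6 in E minor, so VI6.
F#m7b5: half-diminished seventh chord on F# = scale degree 2 → iiø7.
B: major triad on B = scale degree 5 → V.
Em: root E is the tonic; minor triad there is i.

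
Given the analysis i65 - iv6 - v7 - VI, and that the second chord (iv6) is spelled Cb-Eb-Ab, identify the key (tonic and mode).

The anchor chord is a minor triad on Ab, labeled iv6.
Counting down 3 scale steps from Ab places the tonic on Eb; a minor triad on degree 4 is diatonic only in minor.

Eb minor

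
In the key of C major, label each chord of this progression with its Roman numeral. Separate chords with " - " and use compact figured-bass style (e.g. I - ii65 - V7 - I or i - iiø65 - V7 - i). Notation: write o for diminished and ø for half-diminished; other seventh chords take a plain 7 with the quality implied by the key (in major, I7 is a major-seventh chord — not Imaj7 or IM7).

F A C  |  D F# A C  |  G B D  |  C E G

IV - V7/V - V - I

F-A-C: root F is the subdominant; major triad there is IV.
D-F#-A-C is the secondary dominant of V (dominant seventh chord on D): V7/V.
G-B-D has root G, degree 5 in C major, so V.
C-E-G: root C is the tonic; major triad there is I.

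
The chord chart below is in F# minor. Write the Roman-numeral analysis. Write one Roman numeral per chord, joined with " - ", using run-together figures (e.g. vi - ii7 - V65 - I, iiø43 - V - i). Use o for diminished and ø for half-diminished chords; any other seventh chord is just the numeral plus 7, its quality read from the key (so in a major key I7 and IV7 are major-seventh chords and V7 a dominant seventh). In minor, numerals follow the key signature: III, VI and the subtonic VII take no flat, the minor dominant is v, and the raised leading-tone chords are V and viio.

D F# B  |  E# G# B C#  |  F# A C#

iv6 - V65 - i

D-F#-B: root B is the subdominant; minor triad there is iv6.
E#-G#-B-C#: root C# is the dominant; dominant seventh chord there is V65.
F#-A-C#: minor triad on F# = scale degree 1 → i.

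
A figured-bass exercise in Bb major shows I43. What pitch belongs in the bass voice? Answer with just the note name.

F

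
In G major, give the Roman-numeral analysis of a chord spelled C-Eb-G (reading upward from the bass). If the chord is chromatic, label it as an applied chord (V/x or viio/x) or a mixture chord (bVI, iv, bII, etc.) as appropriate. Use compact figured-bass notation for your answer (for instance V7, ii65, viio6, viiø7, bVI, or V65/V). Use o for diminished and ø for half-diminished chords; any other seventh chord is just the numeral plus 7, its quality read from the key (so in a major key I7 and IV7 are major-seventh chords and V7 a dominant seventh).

The pitches C-Eb-G form a minor triad rooted on C.
C is the fourth degree of G major. This is the minor subdominant, borrowed from the parallel minor.

iv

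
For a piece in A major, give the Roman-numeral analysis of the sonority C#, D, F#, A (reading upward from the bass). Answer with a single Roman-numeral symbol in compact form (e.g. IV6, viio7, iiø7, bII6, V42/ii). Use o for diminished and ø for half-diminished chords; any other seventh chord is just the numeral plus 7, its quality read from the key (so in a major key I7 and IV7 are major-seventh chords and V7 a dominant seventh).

Stacked in thirds the chord is D-F#-A-C#: a major seventh chord on D.
D is scale degree 4 in A major, and a major seventh chord on that degree is written IV7.
With C# in the bass the chord is in third inversion, so the figured bass is 42.

IV42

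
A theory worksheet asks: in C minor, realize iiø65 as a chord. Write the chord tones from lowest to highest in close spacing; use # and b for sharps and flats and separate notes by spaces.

F Ab C D

The numeral's case and figure indicate a half-diminished seventh chord. In C minor its root, the supertonic, is D.
That chord is spelled D-F-Ab-C.
With the 65 figure the chord is in first inversion; from the bass F upward in close position it reads F-Ab-C-D.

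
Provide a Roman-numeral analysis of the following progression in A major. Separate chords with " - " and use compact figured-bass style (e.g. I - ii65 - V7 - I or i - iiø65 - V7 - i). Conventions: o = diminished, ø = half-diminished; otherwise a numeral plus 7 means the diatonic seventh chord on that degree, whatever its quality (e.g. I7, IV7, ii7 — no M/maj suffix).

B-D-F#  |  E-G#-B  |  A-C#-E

B-D-F#: root B is the supertonic; minor triad there is ii.
E-G#-B: major triad on E = scale degree 5 → V.
A-C#-E: root A is the tonic; major triad there is I.

ii - V - I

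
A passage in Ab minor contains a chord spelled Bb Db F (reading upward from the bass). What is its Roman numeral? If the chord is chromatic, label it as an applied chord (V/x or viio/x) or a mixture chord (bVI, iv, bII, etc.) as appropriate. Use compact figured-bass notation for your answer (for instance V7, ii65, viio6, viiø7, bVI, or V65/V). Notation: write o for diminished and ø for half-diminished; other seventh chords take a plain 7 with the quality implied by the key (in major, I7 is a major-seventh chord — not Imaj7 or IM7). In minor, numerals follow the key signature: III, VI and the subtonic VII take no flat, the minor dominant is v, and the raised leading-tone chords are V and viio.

ii

Stacked in thirds the chord is Bb-Db-F: a minor triad on Bb.
Bb is the second degree of Ab minor. This is the minor supertonic, borrowed from the parallel major (the Dorian ii).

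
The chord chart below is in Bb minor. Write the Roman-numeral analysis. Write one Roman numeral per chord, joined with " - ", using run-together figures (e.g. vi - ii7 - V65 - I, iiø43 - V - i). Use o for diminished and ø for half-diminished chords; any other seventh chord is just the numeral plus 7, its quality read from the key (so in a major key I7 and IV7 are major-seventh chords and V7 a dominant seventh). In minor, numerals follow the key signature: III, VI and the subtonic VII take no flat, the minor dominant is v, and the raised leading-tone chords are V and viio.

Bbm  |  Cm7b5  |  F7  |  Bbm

Bbm: root Bb is the tonic; minor triad there is i.
Cm7b5: root C is the supertonic; half-diminished seventh chord there is iiø7.
F7 has root F, degree 5 in Bb minor, so V7.
Bbm: minor triad on Bb = scale degree 1 → i.

i - iiø7 - V7 - i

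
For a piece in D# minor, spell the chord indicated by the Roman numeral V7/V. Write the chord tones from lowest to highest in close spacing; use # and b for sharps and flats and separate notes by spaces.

The slash means an applied dominant: we want the dominant of V. In D# minor, V is A# major, and its dominant is built on E#.
Building a dominant seventh chord on E# gives E#-G##-B#-D#.

E# G## B# D#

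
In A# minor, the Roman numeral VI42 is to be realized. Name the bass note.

E#

VI in A# minor has root F#; the chord is F#-A#-C#-E#.
The figure 42 means third inversion — the seventh is in the bass.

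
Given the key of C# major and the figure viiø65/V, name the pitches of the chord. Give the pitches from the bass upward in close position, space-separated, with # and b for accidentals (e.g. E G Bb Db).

The slash marks an applied leading-tone chord: viio of V. In C# major, V is G#, so the leading tone to it is F##, a half step below.
Building a half-diminished seventh chord on F## gives F##-A#-C#-E#.
With the 65 figure the chord is in first inversion; from the bass A# upward in close position it reads A#-C#-E#-F##.

A# C# E# F##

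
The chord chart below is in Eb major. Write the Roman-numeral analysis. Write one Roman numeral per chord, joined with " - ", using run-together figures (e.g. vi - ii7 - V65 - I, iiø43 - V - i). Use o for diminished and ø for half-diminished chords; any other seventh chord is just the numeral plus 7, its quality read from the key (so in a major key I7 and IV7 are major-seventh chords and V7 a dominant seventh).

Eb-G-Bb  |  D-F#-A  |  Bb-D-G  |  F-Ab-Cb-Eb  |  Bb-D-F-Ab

I - V/iii - iii6 - iiø7 - V7

Eb-G-Bb has root Eb, degree 1 in Eb major, so I.
D-F#-A: chromatic; D is V of iii, so V/iii.
Bb-D-G: minor triad on G = scale degree 3 → iii6.
F-Ab-Cb-Eb: F with this quality isn't in the key; it's iiø7, borrowed from the parallel minor.
Bb-D-F-Ab: dominant seventh chord on Bb = scale degree 5 → V7.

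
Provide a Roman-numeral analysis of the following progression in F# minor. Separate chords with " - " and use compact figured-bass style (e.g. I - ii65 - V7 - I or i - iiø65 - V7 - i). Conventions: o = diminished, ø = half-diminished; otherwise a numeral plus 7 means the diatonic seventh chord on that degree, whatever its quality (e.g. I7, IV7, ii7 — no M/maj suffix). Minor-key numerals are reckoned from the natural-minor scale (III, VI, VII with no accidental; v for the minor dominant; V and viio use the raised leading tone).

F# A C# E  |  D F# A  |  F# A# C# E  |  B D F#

F#-A-C#-E: minor seventh chord on F# = scale degree 1 → i7.
D-F#-A has root D, degree 6 in F# minor, so VI.
F#-A#-C#-E is the secondary dominant of iv (dominant seventh chord on F#): V7/iv.
B-D-F#: minor triad on B = scale degree 4 → iv.

i7 - VI - V7/iv - iv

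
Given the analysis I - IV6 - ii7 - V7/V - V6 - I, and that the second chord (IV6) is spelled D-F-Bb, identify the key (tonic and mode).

IV6 is given as D-F-Bb — a major triad with root Bb.
IV6 on Bb implies Bb is the subdominant; that puts the tonic at F, and the uppercase numeral fits major mode.

F major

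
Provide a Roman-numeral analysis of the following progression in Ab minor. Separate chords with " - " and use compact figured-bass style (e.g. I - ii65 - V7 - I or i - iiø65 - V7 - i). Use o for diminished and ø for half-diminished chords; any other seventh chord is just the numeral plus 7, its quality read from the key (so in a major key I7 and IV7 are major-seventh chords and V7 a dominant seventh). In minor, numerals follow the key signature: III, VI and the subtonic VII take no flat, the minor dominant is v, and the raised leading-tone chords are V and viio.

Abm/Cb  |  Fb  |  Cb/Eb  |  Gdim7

Abm/Cb: root Ab is the tonic; minor triad there is i6.
Fb has root Fb, degree 6 in Ab minor, so VI.
Cb/Eb: root Cb is the mediant; major triad there is III6.
Gdim7: fully diminished seventh chord on G = scale degree 7 → viio7.

i6 - VI - III6 - viio7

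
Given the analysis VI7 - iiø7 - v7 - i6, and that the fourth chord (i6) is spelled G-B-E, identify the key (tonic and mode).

E minor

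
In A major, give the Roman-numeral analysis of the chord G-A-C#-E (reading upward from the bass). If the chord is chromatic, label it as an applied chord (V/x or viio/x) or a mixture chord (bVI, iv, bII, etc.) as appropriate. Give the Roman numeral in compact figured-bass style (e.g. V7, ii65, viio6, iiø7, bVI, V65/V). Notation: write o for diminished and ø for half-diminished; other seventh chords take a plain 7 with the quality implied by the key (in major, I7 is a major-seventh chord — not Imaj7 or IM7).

Stacked in thirds the chord is A-C#-E-G: a dominant seventh chord on A.
A is not a diatonic chord root with this quality in A major, but it lies a perfect fifth above D (IV), so the chord functions as an applied dominant of IV.
With G in the bass the chord is in third inversion, so the figured bass is 42.

V42/IV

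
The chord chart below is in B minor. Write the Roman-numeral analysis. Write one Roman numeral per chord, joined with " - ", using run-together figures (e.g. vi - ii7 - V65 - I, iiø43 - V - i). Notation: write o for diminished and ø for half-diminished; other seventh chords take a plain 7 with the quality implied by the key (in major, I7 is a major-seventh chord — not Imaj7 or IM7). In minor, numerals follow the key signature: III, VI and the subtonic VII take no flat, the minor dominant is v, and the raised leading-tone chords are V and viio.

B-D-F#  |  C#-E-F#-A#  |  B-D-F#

i - V43 - i

B-D-F#: root B is the tonic; minor triad there is i.
C#-E-F#-A#: root F# is the dominant; dominant seventh chord there is V43.
B-D-F#: minor triad on B = scale degree 1 → i.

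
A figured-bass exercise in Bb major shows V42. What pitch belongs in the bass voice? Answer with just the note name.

V in Bb major has root F; the chord is F-A-C-Eb.
The figure 42 means third inversion — the seventh is in the bass.

Eb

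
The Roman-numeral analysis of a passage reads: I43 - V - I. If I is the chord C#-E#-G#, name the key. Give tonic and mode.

The chord C# is a major triad rooted on C#; its label is I.
If C# is scale degree 1 and the mode makes that degree carry a major triad, the tonic is C# and the mode is major.

C# major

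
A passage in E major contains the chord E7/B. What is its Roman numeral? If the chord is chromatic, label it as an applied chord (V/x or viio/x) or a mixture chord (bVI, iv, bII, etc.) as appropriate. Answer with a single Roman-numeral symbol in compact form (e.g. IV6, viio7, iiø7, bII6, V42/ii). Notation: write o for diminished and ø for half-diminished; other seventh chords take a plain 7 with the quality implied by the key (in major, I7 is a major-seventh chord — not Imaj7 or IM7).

V43/IV

The pitches E-G#-B-D form a dominant seventh chord rooted on E.
E is not a diatonic chord root with this quality in E major, but it lies a perfect fifth above A (IV), so the chord functions as an applied dominant of IV.
With B in the bass the chord is in second inversion, so the figured bass is 43.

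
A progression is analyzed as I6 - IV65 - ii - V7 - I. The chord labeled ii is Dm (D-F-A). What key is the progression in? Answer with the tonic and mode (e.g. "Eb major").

C major

The anchor chord is a minor triad on D, labeled ii.
ii on D implies D is the supertonic; that puts the tonic at C, and the lowercase numeral fits major mode.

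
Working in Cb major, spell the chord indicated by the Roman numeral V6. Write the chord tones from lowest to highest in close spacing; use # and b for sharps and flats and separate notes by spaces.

Bb Db Gb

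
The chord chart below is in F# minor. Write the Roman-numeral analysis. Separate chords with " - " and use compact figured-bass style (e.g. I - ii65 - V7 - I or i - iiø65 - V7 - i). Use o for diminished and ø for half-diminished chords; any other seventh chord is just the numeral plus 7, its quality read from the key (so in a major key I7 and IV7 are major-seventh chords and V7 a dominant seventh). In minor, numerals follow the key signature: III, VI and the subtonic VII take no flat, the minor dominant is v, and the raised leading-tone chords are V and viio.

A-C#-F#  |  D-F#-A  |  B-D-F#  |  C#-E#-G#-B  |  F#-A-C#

A-C#-F# has root F#, degree 1 in F# minor, so i6.
D-F#-A has root D, degree 6 in F# minor, so VI.
B-D-F# has root B, degree 4 in F# minor, so iv.
C#-E#-G#-B: root C# is the dominant; dominant seventh chord there is V7.
F#-A-C#: root F# is the tonic; minor triad there is i.

i6 - VI - iv - V7 - i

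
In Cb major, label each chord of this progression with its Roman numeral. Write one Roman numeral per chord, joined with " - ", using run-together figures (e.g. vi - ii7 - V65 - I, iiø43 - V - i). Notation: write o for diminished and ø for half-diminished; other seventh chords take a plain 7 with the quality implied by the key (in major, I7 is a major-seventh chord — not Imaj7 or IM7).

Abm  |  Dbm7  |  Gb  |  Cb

vi - ii7 - V - I

Abm: minor triad on Ab = scale degree 6 → vi.
Dbm7 has root Db, degree 2 in Cb major, so ii7.
Gb: root Gb is the dominant; major triad there is V.
Cb: root Cb is the tonic; major triad there is I.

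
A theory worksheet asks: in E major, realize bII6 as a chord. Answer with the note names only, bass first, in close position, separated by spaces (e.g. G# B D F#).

A C F

bII6 is the Neapolitan sixth — a major triad on the lowered second degree, here in its customary first inversion. In E major that root is F.
So the chord is F-A-C.
With the 6 figure the chord is in first inversion; from the bass A upward in close position it reads A-C-F.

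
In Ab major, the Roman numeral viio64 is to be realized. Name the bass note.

Db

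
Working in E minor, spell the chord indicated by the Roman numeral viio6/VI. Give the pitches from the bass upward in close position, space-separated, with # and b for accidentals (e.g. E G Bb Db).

D F B

The slash marks an applied leading-tone chord: viio of VI. In E minor, VI is C, so the leading tone to it is B, a half step below.
Building a diminished triad on B gives B-D-F.
With the 6 figure the chord is in first inversion; from the bass D upward in close position it reads D-F-B.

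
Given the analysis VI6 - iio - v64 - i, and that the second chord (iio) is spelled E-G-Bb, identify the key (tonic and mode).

D minor

The chord Edim is a diminished triad rooted on E; its label is iio.
If E is scale degree 2 and the mode makes that degree carry a diminished triad, the tonic is D and the mode is minor.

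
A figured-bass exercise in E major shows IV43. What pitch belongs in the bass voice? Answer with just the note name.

E

IV in E major has root A; the chord is A-C#-E-G#.
The figure 43 means second inversion — the fifth is in the bass.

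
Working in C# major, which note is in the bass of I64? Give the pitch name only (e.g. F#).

G#

I in C# major has root C#; the chord is C#-E#-G#.
The figure 64 means second inversion — the fifth is in the bass.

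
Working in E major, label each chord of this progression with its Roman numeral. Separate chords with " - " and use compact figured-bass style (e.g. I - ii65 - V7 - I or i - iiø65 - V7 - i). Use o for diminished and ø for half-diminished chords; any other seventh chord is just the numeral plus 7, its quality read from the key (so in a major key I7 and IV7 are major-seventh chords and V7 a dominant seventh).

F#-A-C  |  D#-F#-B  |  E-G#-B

F#-A-C: F# with this quality isn't in the key; it's iio, borrowed from the parallel minor.
D#-F#-B: major triad on B = scale degree 5 → V6.
E-G#-B: major triad on E = scale degree 1 → I.

iio - V6 - I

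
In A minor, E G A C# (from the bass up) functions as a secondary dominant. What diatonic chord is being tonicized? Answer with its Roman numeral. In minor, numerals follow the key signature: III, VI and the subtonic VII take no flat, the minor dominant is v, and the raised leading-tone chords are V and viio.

iv

The chord is a dominant seventh chord on A.
A dominant resolves down a perfect fifth: A → D. In A minor, D is scale degree 4, i.e. iv.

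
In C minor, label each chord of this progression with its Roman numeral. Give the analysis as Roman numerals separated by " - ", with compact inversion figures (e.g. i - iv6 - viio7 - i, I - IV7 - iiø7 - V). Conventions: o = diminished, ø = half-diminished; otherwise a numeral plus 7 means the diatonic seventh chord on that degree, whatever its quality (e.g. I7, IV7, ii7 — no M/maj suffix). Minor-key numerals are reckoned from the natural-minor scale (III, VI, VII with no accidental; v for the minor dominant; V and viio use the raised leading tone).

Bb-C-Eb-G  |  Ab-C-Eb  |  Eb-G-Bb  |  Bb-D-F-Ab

i42 - VI - III - VII7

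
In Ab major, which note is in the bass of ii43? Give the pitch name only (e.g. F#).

F

ii in Ab major has root Bb; the chord is Bb-Db-F-Ab.
The figure 43 means second inversion — the fifth is in the bass.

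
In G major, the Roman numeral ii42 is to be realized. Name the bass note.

ii in G major has root A; the chord is A-C-E-G.
The figure 42 means third inversion — the seventh is in the bass.

G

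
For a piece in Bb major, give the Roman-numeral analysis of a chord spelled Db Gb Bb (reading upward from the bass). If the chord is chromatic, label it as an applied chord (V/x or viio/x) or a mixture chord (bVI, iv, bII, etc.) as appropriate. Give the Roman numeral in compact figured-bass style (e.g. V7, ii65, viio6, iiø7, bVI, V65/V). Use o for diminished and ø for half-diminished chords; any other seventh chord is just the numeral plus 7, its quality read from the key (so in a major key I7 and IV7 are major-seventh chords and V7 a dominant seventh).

bVI64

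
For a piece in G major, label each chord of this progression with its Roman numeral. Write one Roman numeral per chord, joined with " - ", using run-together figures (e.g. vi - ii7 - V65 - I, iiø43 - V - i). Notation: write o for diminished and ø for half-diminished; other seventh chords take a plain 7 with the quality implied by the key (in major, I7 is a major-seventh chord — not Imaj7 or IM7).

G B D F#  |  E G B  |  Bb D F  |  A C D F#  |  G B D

G-B-D-F#: root G is the tonic; major seventh chord there is I7.
E-G-B: root E is the submediant; minor triad there is vi.
Bb-D-F is non-diatonic — bIII, a mixture chord from G minor.
A-C-D-F# has root D, degree 5 in G major, so V43.
G-B-D: root G is the tonic; major triad there is I.

I7 - vi - bIII - V43 - I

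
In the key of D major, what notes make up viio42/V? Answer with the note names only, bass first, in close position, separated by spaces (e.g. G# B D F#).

F G# B D

viio42/V is a secondary leading-tone chord. The target V is A in D major; the applied chord is rooted a semitone below, on G#.
Building a fully diminished seventh chord on G# gives G#-B-D-F.
The figured bass 42 indicates third inversion, placing the seventh (F) in the bass: F-G#-B-D.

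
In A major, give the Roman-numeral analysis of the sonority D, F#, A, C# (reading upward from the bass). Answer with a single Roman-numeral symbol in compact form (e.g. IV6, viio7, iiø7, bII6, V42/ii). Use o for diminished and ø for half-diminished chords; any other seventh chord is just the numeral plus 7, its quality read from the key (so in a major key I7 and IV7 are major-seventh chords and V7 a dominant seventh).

Stacked in thirds the chord is D-F#-A-C#: a major seventh chord on D.
In A major, D is the subdominant; the diatonic major seventh chord there is IV7.

IV7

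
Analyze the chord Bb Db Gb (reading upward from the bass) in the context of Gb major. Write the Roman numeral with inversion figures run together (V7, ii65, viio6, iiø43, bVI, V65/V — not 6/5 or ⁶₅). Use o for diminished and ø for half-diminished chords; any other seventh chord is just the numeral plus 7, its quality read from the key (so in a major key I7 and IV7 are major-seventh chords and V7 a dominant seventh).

I6

Stacked in thirds the chord is Gb-Bb-Db: a major triad on Gb.
Gb is scale degree 1 in Gb major, and a major triad on that degree is written I.
With Bb in the bass the chord is in first inversion, so the figured bass is 6.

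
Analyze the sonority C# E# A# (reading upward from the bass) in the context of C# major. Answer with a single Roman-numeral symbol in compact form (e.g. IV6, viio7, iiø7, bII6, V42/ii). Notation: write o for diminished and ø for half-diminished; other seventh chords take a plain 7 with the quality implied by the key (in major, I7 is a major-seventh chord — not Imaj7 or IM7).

vi6

Stacked in thirds the chord is A#-C#-E#: a minor triad on A#.
A# is scale degree 6 in C# major, and a minor triad on that degree is written vi.
With C# in the bass the chord is in first inversion, so the figured bass is 6.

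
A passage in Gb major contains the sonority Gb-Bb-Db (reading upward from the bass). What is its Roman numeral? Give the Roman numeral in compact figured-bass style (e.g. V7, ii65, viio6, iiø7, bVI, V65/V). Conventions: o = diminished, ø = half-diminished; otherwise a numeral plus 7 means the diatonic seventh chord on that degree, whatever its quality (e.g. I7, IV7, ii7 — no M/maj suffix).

I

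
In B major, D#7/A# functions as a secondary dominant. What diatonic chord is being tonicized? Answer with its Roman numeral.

vi

The chord is a dominant seventh chord on D#.
A dominant resolves down a perfect fifth: D# → G#. In B major, G# is scale degree 6, i.e. vi.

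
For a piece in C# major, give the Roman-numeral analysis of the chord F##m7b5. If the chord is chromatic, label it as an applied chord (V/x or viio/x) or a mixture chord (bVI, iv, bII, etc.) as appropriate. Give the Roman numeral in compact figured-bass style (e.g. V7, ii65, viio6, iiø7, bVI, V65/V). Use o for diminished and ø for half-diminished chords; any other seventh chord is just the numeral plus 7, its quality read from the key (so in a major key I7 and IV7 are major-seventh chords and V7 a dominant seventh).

viiø7/V

The pitches F##-A#-C#-E# form a half-diminished seventh chord rooted on F##.
F## sits a half step below G# (V in C# major); a diminished chord there is the applied leading-tone chord of V.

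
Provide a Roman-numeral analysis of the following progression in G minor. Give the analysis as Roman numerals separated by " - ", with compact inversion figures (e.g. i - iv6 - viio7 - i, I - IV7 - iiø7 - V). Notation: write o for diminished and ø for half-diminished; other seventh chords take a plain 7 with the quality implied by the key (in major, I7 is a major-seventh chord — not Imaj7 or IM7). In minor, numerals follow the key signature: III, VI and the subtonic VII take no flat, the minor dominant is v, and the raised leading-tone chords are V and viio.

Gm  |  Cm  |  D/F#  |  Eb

i - iv - V6 - VI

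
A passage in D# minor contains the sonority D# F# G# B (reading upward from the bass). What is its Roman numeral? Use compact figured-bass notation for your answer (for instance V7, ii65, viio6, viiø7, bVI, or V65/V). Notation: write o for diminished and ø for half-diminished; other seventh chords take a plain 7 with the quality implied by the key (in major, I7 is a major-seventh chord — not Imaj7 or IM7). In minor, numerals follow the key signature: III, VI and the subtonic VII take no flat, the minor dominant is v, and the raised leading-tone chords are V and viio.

iv43

Stacked in thirds the chord is G#-B-D#-F#: a minor seventh chord on G#.
G# is scale degree 4 in D# minor, and a minor seventh chord on that degree is written iv7.
With D# in the bass the chord is in second inversion, so the figured bass is 43.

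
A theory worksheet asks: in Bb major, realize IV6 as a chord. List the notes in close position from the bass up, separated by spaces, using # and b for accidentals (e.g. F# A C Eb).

In Bb major, the subdominant is Eb, and the diatonic chord built there is a major triad.
Stacking thirds from Eb gives Eb-G-Bb.
With the 6 figure the chord is in first inversion; from the bass G upward in close position it reads G-Bb-Eb.

G Bb Eb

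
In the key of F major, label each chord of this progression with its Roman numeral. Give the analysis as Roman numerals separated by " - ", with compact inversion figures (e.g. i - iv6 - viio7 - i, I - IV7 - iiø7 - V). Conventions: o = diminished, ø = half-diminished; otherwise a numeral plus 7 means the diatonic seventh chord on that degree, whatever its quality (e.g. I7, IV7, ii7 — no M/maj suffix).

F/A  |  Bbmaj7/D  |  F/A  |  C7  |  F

I6 - IV65 - I6 - V7 - I

F/A: major triad on F = scale degree 1 → I6.
Bbmaj7/D has root Bb, degree 4 in F major, so IV65.
F/A: major triad on F = scale degree 1 → I6.
C7 has root C, degree 5 in F major, so V7.
F has root F, degree 1 in F major, so I.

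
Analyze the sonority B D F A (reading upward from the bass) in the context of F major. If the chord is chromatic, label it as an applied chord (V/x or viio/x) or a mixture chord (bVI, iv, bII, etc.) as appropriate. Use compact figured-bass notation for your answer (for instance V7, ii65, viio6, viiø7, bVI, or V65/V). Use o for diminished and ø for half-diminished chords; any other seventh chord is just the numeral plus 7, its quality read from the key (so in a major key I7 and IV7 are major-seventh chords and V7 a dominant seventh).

The pitches B-D-F-A form a half-diminished seventh chord rooted on B.
B sits a half step below C (V in F major); a diminished chord there is the applied leading-tone chord of V.

viiø7/V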